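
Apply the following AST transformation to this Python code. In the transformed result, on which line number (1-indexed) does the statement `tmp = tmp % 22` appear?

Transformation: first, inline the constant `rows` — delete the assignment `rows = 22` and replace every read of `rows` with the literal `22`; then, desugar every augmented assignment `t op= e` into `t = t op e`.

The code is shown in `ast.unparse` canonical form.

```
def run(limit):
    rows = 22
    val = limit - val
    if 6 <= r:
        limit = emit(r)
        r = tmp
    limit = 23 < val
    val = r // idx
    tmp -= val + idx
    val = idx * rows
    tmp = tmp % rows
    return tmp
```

Transformed code:
def run(limit):
    val = limit - val
    if 6 <= r:
        limit = emit(r)
        r = tmp
    limit = 23 < val
    val = r // idx
    tmp = tmp - (val + idx)
    val = idx * 22
    tmp = tmp % 22
    return tmp

10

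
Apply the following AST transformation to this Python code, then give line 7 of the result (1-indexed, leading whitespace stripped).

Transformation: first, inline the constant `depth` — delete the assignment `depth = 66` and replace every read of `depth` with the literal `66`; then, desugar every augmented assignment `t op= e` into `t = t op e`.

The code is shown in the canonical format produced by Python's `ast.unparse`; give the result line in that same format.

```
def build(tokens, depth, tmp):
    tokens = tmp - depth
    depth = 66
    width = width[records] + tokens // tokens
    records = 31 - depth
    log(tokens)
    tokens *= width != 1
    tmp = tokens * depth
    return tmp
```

tmp = tokens * 66

Transformed code:
def build(tokens, depth, tmp):
    tokens = tmp - 66
    width = width[records] + tokens // tokens
    records = 31 - 66
    log(tokens)
    tokens = tokens * (width != 1)
    tmp = tokens * 66
    return tmp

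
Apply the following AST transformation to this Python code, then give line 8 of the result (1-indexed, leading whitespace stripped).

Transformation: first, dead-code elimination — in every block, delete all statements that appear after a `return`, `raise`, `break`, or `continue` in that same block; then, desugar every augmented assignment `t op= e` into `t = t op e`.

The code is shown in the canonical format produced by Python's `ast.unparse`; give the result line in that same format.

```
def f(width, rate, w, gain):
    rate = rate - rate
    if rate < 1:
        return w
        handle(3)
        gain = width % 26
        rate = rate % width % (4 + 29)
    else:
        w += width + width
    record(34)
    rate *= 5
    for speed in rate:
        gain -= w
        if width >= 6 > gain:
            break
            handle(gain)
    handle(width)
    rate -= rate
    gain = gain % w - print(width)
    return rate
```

Transformed code:
def f(width, rate, w, gain):
    rate = rate - rate
    if rate < 1:
        return w
    else:
        w = w + (width + width)
    record(34)
    rate = rate * 5
    for speed in rate:
        gain = gain - w
        if width >= 6 > gain:
            break
    handle(width)
    rate = rate - rate
    gain = gain % w - print(width)
    return rate

rate = rate * 5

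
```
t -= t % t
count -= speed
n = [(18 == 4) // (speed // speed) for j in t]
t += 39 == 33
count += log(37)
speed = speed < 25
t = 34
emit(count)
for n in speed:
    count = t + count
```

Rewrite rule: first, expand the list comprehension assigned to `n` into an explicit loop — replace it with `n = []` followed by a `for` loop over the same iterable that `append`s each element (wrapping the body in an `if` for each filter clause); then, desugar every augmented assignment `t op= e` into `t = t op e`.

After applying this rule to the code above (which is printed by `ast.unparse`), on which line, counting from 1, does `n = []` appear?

Transformed code:
t = t - t % t
count = count - speed
n = []
for j in t:
    n.append((18 == 4) // (speed // speed))
t = t + (39 == 33)
count = count + log(37)
speed = speed < 25
t = 34
emit(count)
for n in speed:
    count = t + count

3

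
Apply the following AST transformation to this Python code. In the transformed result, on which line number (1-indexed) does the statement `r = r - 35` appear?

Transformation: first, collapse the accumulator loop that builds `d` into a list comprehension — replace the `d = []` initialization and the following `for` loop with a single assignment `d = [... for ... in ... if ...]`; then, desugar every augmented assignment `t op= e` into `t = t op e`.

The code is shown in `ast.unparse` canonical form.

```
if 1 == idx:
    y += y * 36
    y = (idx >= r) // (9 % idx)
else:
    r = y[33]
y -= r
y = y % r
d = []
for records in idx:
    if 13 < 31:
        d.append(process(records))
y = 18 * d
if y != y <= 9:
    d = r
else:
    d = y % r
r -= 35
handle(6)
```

Transformed code:
if 1 == idx:
    y = y + y * 36
    y = (idx >= r) // (9 % idx)
else:
    r = y[33]
y = y - r
y = y % r
d = [process(records) for records in idx if 13 < 31]
y = 18 * d
if y != y <= 9:
    d = r
else:
    d = y % r
r = r - 35
handle(6)

14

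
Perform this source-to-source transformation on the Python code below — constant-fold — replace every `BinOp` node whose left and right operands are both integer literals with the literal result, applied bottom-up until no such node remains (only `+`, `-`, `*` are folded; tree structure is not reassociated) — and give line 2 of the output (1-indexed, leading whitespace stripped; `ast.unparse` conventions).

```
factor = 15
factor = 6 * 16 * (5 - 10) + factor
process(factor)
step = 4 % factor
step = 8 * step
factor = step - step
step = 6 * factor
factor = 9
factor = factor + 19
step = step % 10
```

Transformed code:
factor = 15
factor = -480 + factor
process(factor)
step = 4 % factor
step = 8 * step
factor = step - step
step = 6 * factor
factor = 9
factor = factor + 19
step = step % 10

factor = -480 + factor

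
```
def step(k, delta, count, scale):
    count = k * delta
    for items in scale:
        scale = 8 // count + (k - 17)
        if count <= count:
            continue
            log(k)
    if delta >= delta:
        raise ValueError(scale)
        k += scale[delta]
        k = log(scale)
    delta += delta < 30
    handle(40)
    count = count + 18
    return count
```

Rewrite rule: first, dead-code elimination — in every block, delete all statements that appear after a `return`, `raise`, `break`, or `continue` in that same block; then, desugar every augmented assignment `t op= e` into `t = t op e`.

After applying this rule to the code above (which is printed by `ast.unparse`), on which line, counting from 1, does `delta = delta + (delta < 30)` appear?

Transformed code:
def step(k, delta, count, scale):
    count = k * delta
    for items in scale:
        scale = 8 // count + (k - 17)
        if count <= count:
            continue
    if delta >= delta:
        raise ValueError(scale)
    delta = delta + (delta < 30)
    handle(40)
    count = count + 18
    return count

9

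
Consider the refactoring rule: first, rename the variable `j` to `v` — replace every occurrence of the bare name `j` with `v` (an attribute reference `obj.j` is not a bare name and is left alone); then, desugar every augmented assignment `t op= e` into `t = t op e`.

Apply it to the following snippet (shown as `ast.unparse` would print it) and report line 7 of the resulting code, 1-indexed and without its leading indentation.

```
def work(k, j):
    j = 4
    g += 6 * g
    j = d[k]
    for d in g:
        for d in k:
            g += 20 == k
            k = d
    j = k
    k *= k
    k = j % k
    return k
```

Transformed code:
def work(k, v):
    v = 4
    g = g + 6 * g
    v = d[k]
    for d in g:
        for d in k:
            g = g + (20 == k)
            k = d
    v = k
    k = k * k
    k = v % k
    return k

g = g + (20 == k)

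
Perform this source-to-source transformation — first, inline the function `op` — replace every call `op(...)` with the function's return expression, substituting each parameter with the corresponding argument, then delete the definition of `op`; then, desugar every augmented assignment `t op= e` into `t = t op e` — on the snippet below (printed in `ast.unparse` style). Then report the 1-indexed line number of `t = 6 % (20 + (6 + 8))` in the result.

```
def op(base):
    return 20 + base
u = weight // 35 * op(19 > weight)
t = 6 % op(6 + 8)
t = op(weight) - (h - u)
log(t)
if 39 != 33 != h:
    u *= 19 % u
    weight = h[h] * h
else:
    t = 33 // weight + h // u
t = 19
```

2

Transformed code:
u = weight // 35 * (20 + (19 > weight))
t = 6 % (20 + (6 + 8))
t = 20 + weight - (h - u)
log(t)
if 39 != 33 != h:
    u = u * (19 % u)
    weight = h[h] * h
else:
    t = 33 // weight + h // u
t = 19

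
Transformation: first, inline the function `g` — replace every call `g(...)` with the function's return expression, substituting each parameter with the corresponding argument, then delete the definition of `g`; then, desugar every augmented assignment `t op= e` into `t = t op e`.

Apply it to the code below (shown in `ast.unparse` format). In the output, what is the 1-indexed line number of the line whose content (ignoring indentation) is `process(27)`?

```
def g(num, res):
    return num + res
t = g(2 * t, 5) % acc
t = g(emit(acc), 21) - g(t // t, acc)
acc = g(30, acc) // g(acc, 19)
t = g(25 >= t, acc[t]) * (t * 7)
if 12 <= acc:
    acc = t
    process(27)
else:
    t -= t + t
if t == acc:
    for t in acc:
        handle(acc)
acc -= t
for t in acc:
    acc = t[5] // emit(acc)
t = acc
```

Transformed code:
t = (2 * t + 5) % acc
t = emit(acc) + 21 - (t // t + acc)
acc = (30 + acc) // (acc + 19)
t = ((25 >= t) + acc[t]) * (t * 7)
if 12 <= acc:
    acc = t
    process(27)
else:
    t = t - (t + t)
if t == acc:
    for t in acc:
        handle(acc)
acc = acc - t
for t in acc:
    acc = t[5] // emit(acc)
t = acc

7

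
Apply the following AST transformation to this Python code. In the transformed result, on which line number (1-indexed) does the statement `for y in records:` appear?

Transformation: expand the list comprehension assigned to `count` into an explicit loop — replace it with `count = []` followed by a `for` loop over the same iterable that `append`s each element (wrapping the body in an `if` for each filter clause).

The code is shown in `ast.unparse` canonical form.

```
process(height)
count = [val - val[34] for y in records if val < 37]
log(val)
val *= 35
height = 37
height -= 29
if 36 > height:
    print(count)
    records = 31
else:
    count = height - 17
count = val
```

3

Transformed code:
process(height)
count = []
for y in records:
    if val < 37:
        count.append(val - val[34])
log(val)
val *= 35
height = 37
height -= 29
if 36 > height:
    print(count)
    records = 31
else:
    count = height - 17
count = val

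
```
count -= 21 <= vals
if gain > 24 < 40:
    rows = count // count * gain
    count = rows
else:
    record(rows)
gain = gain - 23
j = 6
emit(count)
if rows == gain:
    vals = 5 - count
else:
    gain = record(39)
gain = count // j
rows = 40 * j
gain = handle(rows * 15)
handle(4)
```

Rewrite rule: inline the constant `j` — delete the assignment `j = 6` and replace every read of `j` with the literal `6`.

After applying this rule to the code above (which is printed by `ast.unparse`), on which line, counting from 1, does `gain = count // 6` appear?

Transformed code:
count -= 21 <= vals
if gain > 24 < 40:
    rows = count // count * gain
    count = rows
else:
    record(rows)
gain = gain - 23
emit(count)
if rows == gain:
    vals = 5 - count
else:
    gain = record(39)
gain = count // 6
rows = 40 * 6
gain = handle(rows * 15)
handle(4)

13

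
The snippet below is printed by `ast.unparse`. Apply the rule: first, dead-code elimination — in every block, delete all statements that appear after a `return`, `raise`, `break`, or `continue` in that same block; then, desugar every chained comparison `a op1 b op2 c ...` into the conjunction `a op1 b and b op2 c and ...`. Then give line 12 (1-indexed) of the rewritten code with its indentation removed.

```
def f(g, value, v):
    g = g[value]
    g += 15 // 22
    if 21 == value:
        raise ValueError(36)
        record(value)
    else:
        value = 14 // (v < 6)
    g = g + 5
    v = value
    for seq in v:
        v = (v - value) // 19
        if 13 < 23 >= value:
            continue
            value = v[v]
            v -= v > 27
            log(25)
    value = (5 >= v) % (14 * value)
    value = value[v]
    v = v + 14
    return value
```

if 13 < 23 and 23 >= value:

Transformed code:
def f(g, value, v):
    g = g[value]
    g += 15 // 22
    if 21 == value:
        raise ValueError(36)
    else:
        value = 14 // (v < 6)
    g = g + 5
    v = value
    for seq in v:
        v = (v - value) // 19
        if 13 < 23 and 23 >= value:
            continue
    value = (5 >= v) % (14 * value)
    value = value[v]
    v = v + 14
    return value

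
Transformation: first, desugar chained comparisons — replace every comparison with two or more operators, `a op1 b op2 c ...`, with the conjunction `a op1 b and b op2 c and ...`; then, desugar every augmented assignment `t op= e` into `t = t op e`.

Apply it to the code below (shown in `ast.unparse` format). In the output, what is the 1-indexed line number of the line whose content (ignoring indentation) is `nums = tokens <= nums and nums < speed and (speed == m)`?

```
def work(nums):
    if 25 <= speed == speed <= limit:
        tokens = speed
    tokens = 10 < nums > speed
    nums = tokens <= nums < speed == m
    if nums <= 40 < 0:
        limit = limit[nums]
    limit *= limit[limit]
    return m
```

5

Transformed code:
def work(nums):
    if 25 <= speed and speed == speed and (speed <= limit):
        tokens = speed
    tokens = 10 < nums and nums > speed
    nums = tokens <= nums and nums < speed and (speed == m)
    if nums <= 40 and 40 < 0:
        limit = limit[nums]
    limit = limit * limit[limit]
    return m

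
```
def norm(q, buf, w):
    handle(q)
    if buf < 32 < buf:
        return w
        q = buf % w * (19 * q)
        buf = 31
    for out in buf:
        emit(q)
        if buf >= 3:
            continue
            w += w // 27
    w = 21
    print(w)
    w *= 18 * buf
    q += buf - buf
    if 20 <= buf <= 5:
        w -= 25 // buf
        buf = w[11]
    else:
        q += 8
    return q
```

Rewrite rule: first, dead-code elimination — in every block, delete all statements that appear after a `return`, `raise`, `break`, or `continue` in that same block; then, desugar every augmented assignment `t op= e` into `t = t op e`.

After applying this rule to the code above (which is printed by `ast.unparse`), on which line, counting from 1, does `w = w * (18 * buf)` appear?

Transformed code:
def norm(q, buf, w):
    handle(q)
    if buf < 32 < buf:
        return w
    for out in buf:
        emit(q)
        if buf >= 3:
            continue
    w = 21
    print(w)
    w = w * (18 * buf)
    q = q + (buf - buf)
    if 20 <= buf <= 5:
        w = w - 25 // buf
        buf = w[11]
    else:
        q = q + 8
    return q

11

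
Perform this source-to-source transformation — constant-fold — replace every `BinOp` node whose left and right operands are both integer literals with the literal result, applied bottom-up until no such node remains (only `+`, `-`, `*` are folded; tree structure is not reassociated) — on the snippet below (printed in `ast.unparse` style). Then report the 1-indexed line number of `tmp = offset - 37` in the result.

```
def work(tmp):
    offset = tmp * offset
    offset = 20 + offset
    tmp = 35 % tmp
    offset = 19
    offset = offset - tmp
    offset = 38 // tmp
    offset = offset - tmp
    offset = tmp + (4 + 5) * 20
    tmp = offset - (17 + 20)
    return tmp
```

10

Transformed code:
def work(tmp):
    offset = tmp * offset
    offset = 20 + offset
    tmp = 35 % tmp
    offset = 19
    offset = offset - tmp
    offset = 38 // tmp
    offset = offset - tmp
    offset = tmp + 180
    tmp = offset - 37
    return tmp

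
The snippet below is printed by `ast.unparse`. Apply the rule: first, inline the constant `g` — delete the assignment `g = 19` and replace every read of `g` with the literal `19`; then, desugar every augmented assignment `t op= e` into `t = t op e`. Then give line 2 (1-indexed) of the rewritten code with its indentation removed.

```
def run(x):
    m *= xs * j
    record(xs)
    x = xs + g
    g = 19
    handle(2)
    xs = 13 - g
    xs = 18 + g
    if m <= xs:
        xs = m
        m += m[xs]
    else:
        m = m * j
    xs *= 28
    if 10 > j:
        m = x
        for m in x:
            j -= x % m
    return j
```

Transformed code:
def run(x):
    m = m * (xs * j)
    record(xs)
    x = xs + 19
    handle(2)
    xs = 13 - 19
    xs = 18 + 19
    if m <= xs:
        xs = m
        m = m + m[xs]
    else:
        m = m * j
    xs = xs * 28
    if 10 > j:
        m = x
        for m in x:
            j = j - x % m
    return j

m = m * (xs * j)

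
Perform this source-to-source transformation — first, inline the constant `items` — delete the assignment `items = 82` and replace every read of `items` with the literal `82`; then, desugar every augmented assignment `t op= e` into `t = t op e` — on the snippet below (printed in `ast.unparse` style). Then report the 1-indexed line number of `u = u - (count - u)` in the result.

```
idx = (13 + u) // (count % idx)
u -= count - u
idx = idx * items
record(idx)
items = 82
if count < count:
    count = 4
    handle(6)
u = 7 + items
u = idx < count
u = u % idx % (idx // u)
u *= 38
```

2

Transformed code:
idx = (13 + u) // (count % idx)
u = u - (count - u)
idx = idx * 82
record(idx)
if count < count:
    count = 4
    handle(6)
u = 7 + 82
u = idx < count
u = u % idx % (idx // u)
u = u * 38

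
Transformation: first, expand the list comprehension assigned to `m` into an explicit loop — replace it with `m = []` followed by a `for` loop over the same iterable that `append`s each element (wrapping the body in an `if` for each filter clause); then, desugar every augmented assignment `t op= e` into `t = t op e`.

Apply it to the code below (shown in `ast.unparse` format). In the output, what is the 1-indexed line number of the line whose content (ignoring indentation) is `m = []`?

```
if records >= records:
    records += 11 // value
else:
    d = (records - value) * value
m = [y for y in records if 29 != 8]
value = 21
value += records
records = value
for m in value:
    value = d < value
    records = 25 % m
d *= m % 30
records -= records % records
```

Transformed code:
if records >= records:
    records = records + 11 // value
else:
    d = (records - value) * value
m = []
for y in records:
    if 29 != 8:
        m.append(y)
value = 21
value = value + records
records = value
for m in value:
    value = d < value
    records = 25 % m
d = d * (m % 30)
records = records - records % records

5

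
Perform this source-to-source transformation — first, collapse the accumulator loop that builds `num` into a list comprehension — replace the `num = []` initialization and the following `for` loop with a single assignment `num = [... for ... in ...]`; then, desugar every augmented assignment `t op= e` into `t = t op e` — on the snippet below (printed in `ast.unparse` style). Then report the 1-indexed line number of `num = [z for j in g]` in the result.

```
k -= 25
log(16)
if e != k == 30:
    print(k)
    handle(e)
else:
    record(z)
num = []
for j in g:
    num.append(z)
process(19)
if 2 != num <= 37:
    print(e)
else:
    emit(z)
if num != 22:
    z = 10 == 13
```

8

Transformed code:
k = k - 25
log(16)
if e != k == 30:
    print(k)
    handle(e)
else:
    record(z)
num = [z for j in g]
process(19)
if 2 != num <= 37:
    print(e)
else:
    emit(z)
if num != 22:
    z = 10 == 13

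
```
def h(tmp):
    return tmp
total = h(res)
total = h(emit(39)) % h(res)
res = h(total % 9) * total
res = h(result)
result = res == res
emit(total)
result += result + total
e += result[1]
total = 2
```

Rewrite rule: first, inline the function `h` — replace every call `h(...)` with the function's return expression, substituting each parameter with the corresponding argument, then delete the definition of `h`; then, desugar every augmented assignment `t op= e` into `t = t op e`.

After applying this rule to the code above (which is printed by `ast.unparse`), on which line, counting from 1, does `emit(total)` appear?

6

Transformed code:
total = res
total = emit(39) % res
res = total % 9 * total
res = result
result = res == res
emit(total)
result = result + (result + total)
e = e + result[1]
total = 2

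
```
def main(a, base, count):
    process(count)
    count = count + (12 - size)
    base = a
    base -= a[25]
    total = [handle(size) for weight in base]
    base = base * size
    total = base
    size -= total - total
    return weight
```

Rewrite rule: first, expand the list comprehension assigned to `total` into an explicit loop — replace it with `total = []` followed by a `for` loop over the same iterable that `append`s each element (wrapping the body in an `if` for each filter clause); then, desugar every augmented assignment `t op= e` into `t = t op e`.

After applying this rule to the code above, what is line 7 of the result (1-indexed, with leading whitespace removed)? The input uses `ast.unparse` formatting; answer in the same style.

for weight in base:

Transformed code:
def main(a, base, count):
    process(count)
    count = count + (12 - size)
    base = a
    base = base - a[25]
    total = []
    for weight in base:
        total.append(handle(size))
    base = base * size
    total = base
    size = size - (total - total)
    return weight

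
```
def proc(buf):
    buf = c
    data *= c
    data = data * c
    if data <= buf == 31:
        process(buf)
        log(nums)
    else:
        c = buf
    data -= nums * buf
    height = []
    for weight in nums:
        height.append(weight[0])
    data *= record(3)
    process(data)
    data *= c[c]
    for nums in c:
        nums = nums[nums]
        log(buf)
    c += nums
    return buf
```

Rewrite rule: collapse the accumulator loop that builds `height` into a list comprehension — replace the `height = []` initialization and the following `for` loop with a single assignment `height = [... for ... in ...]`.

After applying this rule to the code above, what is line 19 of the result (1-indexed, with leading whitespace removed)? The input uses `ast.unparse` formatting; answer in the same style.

return buf

Transformed code:
def proc(buf):
    buf = c
    data *= c
    data = data * c
    if data <= buf == 31:
        process(buf)
        log(nums)
    else:
        c = buf
    data -= nums * buf
    height = [weight[0] for weight in nums]
    data *= record(3)
    process(data)
    data *= c[c]
    for nums in c:
        nums = nums[nums]
        log(buf)
    c += nums
    return buf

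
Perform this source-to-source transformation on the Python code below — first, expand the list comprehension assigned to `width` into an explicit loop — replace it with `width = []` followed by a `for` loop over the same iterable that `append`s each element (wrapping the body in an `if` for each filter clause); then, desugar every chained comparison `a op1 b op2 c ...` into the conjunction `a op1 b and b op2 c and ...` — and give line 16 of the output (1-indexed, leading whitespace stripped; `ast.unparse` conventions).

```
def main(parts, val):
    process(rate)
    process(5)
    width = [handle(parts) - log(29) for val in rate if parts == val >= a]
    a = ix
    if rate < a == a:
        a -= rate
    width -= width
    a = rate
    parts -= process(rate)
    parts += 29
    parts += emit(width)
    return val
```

Transformed code:
def main(parts, val):
    process(rate)
    process(5)
    width = []
    for val in rate:
        if parts == val and val >= a:
            width.append(handle(parts) - log(29))
    a = ix
    if rate < a and a == a:
        a -= rate
    width -= width
    a = rate
    parts -= process(rate)
    parts += 29
    parts += emit(width)
    return val

return val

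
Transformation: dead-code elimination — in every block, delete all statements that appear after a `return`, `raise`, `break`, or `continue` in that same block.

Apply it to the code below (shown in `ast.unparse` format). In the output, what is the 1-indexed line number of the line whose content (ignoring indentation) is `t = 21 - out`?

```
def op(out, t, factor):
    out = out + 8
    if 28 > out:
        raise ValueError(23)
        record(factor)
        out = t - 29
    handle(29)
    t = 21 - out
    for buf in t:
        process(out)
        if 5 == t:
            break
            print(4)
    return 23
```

Transformed code:
def op(out, t, factor):
    out = out + 8
    if 28 > out:
        raise ValueError(23)
    handle(29)
    t = 21 - out
    for buf in t:
        process(out)
        if 5 == t:
            break
    return 23

6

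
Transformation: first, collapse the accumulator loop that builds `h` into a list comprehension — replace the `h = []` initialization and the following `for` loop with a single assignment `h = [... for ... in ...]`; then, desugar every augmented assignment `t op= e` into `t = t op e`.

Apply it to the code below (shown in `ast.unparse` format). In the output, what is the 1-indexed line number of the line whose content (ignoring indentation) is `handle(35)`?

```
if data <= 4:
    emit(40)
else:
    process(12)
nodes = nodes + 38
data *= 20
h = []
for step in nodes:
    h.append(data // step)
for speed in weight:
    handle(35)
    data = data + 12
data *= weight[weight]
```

9

Transformed code:
if data <= 4:
    emit(40)
else:
    process(12)
nodes = nodes + 38
data = data * 20
h = [data // step for step in nodes]
for speed in weight:
    handle(35)
    data = data + 12
data = data * weight[weight]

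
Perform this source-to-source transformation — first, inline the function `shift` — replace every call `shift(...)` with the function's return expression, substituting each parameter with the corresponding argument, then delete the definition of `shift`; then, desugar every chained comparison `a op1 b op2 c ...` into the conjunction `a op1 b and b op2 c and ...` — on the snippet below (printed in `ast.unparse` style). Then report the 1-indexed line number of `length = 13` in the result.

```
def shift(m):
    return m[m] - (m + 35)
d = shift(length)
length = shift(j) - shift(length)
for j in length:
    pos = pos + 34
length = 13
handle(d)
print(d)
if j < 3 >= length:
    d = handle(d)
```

5

Transformed code:
d = length[length] - (length + 35)
length = j[j] - (j + 35) - (length[length] - (length + 35))
for j in length:
    pos = pos + 34
length = 13
handle(d)
print(d)
if j < 3 and 3 >= length:
    d = handle(d)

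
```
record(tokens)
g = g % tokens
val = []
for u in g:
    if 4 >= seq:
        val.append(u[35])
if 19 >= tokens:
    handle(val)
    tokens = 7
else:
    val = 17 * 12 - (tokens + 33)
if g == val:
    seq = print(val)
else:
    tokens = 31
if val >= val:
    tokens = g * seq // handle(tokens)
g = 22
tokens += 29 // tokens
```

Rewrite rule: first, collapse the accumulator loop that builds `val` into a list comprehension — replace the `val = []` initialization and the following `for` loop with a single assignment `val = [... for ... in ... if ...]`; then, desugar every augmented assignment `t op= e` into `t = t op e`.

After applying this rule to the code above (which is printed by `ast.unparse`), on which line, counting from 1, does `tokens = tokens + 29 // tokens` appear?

Transformed code:
record(tokens)
g = g % tokens
val = [u[35] for u in g if 4 >= seq]
if 19 >= tokens:
    handle(val)
    tokens = 7
else:
    val = 17 * 12 - (tokens + 33)
if g == val:
    seq = print(val)
else:
    tokens = 31
if val >= val:
    tokens = g * seq // handle(tokens)
g = 22
tokens = tokens + 29 // tokens

16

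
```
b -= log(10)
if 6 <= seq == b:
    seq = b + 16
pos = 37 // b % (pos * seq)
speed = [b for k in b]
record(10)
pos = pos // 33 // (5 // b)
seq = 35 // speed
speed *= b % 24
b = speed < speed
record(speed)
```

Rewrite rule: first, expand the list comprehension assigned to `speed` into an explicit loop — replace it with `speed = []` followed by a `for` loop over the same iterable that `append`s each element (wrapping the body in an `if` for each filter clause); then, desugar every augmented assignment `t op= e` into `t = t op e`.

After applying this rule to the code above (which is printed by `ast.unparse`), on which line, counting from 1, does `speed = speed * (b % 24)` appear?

11

Transformed code:
b = b - log(10)
if 6 <= seq == b:
    seq = b + 16
pos = 37 // b % (pos * seq)
speed = []
for k in b:
    speed.append(b)
record(10)
pos = pos // 33 // (5 // b)
seq = 35 // speed
speed = speed * (b % 24)
b = speed < speed
record(speed)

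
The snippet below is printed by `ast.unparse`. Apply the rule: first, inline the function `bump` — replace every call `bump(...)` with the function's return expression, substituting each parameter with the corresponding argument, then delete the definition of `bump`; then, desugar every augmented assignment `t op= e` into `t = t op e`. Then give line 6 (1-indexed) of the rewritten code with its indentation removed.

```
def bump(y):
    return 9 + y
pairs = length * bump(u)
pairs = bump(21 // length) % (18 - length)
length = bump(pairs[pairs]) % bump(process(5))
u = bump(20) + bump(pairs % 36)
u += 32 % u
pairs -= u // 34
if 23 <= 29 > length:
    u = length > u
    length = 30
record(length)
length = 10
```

Transformed code:
pairs = length * (9 + u)
pairs = (9 + 21 // length) % (18 - length)
length = (9 + pairs[pairs]) % (9 + process(5))
u = 9 + 20 + (9 + pairs % 36)
u = u + 32 % u
pairs = pairs - u // 34
if 23 <= 29 > length:
    u = length > u
    length = 30
record(length)
length = 10

pairs = pairs - u // 34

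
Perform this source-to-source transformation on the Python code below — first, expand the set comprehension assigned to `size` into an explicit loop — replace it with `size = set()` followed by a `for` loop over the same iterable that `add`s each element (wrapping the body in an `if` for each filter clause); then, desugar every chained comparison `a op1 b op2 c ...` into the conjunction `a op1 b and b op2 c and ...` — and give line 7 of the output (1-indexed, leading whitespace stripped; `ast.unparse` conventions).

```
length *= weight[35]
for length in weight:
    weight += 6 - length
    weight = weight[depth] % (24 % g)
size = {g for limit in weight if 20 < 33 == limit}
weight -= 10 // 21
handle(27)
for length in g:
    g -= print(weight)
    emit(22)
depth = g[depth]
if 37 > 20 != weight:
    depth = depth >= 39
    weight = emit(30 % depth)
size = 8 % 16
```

if 20 < 33 and 33 == limit:

Transformed code:
length *= weight[35]
for length in weight:
    weight += 6 - length
    weight = weight[depth] % (24 % g)
size = set()
for limit in weight:
    if 20 < 33 and 33 == limit:
        size.add(g)
weight -= 10 // 21
handle(27)
for length in g:
    g -= print(weight)
    emit(22)
depth = g[depth]
if 37 > 20 and 20 != weight:
    depth = depth >= 39
    weight = emit(30 % depth)
size = 8 % 16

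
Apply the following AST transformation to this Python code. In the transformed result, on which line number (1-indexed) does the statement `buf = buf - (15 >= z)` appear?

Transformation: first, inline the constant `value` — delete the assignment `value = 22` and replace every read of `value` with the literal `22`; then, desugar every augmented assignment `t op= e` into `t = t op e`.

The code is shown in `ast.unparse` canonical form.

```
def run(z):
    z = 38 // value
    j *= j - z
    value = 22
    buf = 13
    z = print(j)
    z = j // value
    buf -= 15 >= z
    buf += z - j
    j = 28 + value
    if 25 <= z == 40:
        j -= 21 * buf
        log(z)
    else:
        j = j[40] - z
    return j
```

7

Transformed code:
def run(z):
    z = 38 // 22
    j = j * (j - z)
    buf = 13
    z = print(j)
    z = j // 22
    buf = buf - (15 >= z)
    buf = buf + (z - j)
    j = 28 + 22
    if 25 <= z == 40:
        j = j - 21 * buf
        log(z)
    else:
        j = j[40] - z
    return j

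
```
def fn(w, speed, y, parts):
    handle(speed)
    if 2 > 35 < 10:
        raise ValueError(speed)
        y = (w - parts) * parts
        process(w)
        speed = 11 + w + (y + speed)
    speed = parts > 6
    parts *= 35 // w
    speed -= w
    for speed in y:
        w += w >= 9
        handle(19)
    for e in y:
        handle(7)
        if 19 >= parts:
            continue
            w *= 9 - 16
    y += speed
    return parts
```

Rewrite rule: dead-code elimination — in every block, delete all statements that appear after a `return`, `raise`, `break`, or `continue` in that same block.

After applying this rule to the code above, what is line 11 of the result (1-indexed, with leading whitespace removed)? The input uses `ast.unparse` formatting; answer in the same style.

for e in y:

Transformed code:
def fn(w, speed, y, parts):
    handle(speed)
    if 2 > 35 < 10:
        raise ValueError(speed)
    speed = parts > 6
    parts *= 35 // w
    speed -= w
    for speed in y:
        w += w >= 9
        handle(19)
    for e in y:
        handle(7)
        if 19 >= parts:
            continue
    y += speed
    return parts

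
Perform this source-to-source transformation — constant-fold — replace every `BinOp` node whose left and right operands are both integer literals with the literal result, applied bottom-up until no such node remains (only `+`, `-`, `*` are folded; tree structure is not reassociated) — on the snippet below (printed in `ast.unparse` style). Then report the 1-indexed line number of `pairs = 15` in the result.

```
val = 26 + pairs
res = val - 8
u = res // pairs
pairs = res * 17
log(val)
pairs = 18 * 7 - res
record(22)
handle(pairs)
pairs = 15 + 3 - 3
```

Transformed code:
val = 26 + pairs
res = val - 8
u = res // pairs
pairs = res * 17
log(val)
pairs = 126 - res
record(22)
handle(pairs)
pairs = 15

9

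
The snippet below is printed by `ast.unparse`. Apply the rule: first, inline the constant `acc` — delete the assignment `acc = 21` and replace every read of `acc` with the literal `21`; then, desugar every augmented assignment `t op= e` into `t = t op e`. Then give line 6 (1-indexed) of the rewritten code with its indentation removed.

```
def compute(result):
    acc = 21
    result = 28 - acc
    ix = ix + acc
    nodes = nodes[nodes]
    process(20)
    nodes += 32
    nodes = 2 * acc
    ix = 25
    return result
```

nodes = nodes + 32

Transformed code:
def compute(result):
    result = 28 - 21
    ix = ix + 21
    nodes = nodes[nodes]
    process(20)
    nodes = nodes + 32
    nodes = 2 * 21
    ix = 25
    return result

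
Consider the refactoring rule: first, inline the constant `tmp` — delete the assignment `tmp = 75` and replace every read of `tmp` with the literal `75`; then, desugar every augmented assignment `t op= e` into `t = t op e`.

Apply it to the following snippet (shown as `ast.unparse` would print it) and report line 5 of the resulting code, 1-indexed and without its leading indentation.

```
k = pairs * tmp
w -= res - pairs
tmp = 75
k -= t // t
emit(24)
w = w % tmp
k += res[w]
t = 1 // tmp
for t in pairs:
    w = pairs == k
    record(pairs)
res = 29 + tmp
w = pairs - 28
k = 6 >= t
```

w = w % 75

Transformed code:
k = pairs * 75
w = w - (res - pairs)
k = k - t // t
emit(24)
w = w % 75
k = k + res[w]
t = 1 // 75
for t in pairs:
    w = pairs == k
    record(pairs)
res = 29 + 75
w = pairs - 28
k = 6 >= t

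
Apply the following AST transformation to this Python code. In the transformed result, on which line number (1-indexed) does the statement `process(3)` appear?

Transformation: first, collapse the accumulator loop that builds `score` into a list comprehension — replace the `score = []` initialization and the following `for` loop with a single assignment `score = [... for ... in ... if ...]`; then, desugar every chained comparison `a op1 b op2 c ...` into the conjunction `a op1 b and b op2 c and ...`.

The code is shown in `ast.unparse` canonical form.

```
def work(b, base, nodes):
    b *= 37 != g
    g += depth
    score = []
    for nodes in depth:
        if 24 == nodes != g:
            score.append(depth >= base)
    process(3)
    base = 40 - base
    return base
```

5

Transformed code:
def work(b, base, nodes):
    b *= 37 != g
    g += depth
    score = [depth >= base for nodes in depth if 24 == nodes and nodes != g]
    process(3)
    base = 40 - base
    return base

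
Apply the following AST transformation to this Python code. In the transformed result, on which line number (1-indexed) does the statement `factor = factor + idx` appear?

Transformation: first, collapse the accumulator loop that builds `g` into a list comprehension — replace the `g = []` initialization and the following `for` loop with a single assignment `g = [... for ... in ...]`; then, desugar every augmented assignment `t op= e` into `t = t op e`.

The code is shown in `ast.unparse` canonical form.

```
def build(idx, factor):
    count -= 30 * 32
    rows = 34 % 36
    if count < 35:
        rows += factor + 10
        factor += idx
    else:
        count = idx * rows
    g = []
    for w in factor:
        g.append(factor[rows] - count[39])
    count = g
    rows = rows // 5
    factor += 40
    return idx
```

Transformed code:
def build(idx, factor):
    count = count - 30 * 32
    rows = 34 % 36
    if count < 35:
        rows = rows + (factor + 10)
        factor = factor + idx
    else:
        count = idx * rows
    g = [factor[rows] - count[39] for w in factor]
    count = g
    rows = rows // 5
    factor = factor + 40
    return idx

6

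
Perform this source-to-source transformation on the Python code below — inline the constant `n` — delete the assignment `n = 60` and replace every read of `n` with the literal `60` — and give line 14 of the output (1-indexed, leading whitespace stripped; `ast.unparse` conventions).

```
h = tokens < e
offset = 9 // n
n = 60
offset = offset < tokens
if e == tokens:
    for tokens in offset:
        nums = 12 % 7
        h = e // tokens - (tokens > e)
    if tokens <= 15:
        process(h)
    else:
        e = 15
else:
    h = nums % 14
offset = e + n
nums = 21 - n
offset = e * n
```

offset = e + 60

Transformed code:
h = tokens < e
offset = 9 // 60
offset = offset < tokens
if e == tokens:
    for tokens in offset:
        nums = 12 % 7
        h = e // tokens - (tokens > e)
    if tokens <= 15:
        process(h)
    else:
        e = 15
else:
    h = nums % 14
offset = e + 60
nums = 21 - 60
offset = e * 60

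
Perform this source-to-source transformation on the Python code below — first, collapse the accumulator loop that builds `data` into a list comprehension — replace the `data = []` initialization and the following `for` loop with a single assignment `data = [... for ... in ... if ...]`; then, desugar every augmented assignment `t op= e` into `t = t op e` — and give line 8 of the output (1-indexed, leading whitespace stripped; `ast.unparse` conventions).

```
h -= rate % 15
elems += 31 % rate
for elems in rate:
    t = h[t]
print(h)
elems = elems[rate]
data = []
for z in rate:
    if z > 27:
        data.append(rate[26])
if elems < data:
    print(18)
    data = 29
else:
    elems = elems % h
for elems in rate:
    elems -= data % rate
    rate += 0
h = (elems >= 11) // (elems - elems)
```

Transformed code:
h = h - rate % 15
elems = elems + 31 % rate
for elems in rate:
    t = h[t]
print(h)
elems = elems[rate]
data = [rate[26] for z in rate if z > 27]
if elems < data:
    print(18)
    data = 29
else:
    elems = elems % h
for elems in rate:
    elems = elems - data % rate
    rate = rate + 0
h = (elems >= 11) // (elems - elems)

if elems < data:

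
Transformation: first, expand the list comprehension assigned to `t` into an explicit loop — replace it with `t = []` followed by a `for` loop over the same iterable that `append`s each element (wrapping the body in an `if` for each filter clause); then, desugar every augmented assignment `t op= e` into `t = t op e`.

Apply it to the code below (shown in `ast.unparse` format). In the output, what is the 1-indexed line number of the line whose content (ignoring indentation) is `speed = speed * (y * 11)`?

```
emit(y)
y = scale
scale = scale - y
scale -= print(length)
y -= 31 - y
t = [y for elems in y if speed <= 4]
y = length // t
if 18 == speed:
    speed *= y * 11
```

12

Transformed code:
emit(y)
y = scale
scale = scale - y
scale = scale - print(length)
y = y - (31 - y)
t = []
for elems in y:
    if speed <= 4:
        t.append(y)
y = length // t
if 18 == speed:
    speed = speed * (y * 11)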